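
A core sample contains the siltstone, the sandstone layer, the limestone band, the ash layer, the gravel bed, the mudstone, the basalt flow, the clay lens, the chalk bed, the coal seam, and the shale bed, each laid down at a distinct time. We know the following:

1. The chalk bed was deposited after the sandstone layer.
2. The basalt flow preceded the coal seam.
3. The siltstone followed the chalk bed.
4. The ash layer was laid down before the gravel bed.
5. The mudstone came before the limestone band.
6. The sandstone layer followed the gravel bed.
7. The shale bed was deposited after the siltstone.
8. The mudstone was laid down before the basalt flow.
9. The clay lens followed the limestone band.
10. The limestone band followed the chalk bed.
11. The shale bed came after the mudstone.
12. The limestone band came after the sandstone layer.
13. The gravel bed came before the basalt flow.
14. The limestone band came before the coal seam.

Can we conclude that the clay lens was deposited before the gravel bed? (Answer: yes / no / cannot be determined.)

Tracing the constraints gives the gravel bed → the sandstone layer → the limestone band → the clay lens, so the gravel bed must come before the clay lens.
That means the clay lens cannot be before the gravel bed.

no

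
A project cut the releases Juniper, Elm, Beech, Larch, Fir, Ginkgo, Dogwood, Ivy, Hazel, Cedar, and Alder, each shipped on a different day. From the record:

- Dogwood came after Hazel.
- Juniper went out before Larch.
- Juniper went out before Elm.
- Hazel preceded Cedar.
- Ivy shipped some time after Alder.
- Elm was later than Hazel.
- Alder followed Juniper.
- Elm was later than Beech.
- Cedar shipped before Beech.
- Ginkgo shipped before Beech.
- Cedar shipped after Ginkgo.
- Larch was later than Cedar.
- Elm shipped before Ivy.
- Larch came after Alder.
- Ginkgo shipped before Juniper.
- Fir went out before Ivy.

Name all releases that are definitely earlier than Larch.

Directly stated before Larch: Alder, Cedar, and Juniper.
Ginkgo reaches Larch via Ginkgo → Juniper → Larch.
Hazel reaches Larch via Hazel → Cedar → Larch.
No chain forces Ivy (or any of the others) ahead of Larch.

Alder, Cedar, Ginkgo, Hazel, Juniper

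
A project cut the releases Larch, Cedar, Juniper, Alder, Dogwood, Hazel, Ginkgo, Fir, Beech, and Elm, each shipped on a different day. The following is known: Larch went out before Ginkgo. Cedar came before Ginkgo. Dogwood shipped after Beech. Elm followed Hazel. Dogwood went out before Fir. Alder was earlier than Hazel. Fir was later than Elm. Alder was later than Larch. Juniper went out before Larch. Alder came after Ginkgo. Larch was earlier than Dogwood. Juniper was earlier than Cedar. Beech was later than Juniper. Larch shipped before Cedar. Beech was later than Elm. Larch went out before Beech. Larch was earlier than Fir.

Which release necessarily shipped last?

Fir

Every other release has a chain of constraints placing it before Fir, so Fir is last.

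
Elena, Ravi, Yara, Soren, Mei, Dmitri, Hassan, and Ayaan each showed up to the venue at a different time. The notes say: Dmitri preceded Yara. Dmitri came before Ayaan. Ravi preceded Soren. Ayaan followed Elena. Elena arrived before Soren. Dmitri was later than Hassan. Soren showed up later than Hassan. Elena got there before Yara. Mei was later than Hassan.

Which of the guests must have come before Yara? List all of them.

Directly stated before Yara: Dmitri and Elena.
Hassan reaches Yara via Hassan → Dmitri → Yara.
No chain forces Ayaan (or any of the others) ahead of Yara.

Dmitri, Elena, Hassan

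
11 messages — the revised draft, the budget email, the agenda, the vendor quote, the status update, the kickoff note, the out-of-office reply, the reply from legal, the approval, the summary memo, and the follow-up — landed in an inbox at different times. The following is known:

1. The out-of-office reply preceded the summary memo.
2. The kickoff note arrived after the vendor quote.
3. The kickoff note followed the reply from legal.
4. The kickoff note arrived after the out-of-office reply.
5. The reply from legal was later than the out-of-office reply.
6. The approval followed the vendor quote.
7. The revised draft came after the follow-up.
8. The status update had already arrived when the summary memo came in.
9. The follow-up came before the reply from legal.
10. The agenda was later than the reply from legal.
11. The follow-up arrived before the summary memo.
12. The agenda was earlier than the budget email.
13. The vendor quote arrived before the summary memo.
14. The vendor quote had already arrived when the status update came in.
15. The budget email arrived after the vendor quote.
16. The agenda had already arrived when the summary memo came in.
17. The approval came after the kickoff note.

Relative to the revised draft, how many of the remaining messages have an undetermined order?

Forced before the revised draft: the follow-up.
That leaves the agenda, the approval, the budget email, the kickoff note, the out-of-office reply, the reply from legal, the status update, the summary memo, and the vendor quote with no forced order relative to the revised draft — 9.

9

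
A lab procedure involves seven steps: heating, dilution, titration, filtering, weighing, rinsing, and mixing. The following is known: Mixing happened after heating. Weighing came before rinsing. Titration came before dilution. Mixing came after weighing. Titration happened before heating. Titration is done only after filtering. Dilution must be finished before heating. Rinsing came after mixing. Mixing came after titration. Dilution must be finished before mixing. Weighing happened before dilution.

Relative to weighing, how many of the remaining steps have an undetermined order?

Forced after weighing: dilution, heating, mixing, and rinsing.
That leaves filtering and titration with no forced order relative to weighing — 2.

2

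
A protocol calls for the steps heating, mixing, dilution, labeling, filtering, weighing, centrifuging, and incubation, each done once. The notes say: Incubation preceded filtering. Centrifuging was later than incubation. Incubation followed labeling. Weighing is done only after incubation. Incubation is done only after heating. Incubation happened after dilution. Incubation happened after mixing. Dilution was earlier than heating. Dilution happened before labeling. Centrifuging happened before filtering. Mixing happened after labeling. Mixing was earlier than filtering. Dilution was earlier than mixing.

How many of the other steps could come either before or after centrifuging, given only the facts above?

1

Forced before centrifuging: dilution, heating, incubation, labeling, and mixing; forced after centrifuging: filtering.
That leaves weighing with no forced order relative to centrifuging — 1.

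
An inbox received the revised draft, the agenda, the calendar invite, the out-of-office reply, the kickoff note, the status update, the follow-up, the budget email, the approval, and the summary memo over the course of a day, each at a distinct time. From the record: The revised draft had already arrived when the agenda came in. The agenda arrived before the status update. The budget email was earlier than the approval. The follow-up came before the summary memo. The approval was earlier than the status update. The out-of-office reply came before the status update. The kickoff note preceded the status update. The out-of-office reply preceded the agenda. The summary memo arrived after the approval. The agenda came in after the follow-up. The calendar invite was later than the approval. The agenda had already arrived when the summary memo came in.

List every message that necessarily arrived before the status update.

Directly stated before the status update: the agenda, the approval, the kickoff note, and the out-of-office reply.
The budget email reaches the status update via the budget email → the approval → the status update.
The follow-up reaches the status update via the follow-up → the agenda → the status update.
The revised draft reaches the status update via the revised draft → the agenda → the status update.

the agenda, the approval, the budget email, the follow-up, the kickoff note, the out-of-office reply, the revised draft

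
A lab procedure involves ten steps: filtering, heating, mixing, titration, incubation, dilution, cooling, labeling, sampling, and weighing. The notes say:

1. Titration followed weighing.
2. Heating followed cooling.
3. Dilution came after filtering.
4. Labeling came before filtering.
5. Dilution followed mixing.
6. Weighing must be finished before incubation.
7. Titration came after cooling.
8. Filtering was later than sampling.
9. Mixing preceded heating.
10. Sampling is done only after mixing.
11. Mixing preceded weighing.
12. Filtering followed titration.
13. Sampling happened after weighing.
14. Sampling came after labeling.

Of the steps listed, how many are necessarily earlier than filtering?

Directly stated before filtering: labeling, sampling, and titration.
Cooling reaches filtering via cooling → titration → filtering.
Mixing reaches filtering via mixing → sampling → filtering.
Weighing reaches filtering via weighing → titration → filtering.
No chain forces incubation (or any of the others) ahead of filtering.
That's cooling, labeling, mixing, sampling, titration, and weighing — 6 in all.

6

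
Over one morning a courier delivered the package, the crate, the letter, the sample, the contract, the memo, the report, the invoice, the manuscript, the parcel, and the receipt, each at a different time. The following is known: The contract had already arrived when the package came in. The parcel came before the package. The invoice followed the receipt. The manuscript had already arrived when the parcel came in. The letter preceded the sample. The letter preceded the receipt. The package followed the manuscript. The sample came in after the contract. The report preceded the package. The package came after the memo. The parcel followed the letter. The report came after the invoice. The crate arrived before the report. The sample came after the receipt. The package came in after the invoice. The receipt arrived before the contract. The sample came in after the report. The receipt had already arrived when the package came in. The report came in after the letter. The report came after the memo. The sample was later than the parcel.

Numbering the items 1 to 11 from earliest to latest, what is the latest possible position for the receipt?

6

The receipt must come before the contract, the invoice, the package, the report, and the sample — 5 items forced after it.
Everything else can be placed before the receipt in some valid order, so the receipt can sit as late as position 11 − 5 = 6.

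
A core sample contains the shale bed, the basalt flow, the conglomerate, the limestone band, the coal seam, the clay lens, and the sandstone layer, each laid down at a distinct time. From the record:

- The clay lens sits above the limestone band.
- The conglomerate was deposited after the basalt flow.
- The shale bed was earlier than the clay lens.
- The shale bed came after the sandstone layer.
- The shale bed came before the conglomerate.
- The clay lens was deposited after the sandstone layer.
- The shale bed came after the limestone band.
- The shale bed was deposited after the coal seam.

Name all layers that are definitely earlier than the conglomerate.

the basalt flow, the coal seam, the limestone band, the sandstone layer, the shale bed

Directly stated before the conglomerate: the basalt flow and the shale bed.
The coal seam reaches the conglomerate via the coal seam → the shale bed → the conglomerate.
The limestone band reaches the conglomerate via the limestone band → the shale bed → the conglomerate.
The sandstone layer reaches the conglomerate via the sandstone layer → the shale bed → the conglomerate.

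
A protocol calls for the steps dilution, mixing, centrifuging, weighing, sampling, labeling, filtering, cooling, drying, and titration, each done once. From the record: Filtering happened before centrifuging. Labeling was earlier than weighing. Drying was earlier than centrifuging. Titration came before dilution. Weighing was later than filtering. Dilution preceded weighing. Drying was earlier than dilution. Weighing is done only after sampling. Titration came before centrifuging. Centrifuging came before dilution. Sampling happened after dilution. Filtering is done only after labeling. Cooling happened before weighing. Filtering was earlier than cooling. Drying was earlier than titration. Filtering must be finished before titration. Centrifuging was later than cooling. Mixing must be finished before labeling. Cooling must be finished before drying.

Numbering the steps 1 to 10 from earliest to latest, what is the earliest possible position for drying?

5

Cooling, filtering, labeling, and mixing must all come before drying — 4 forced predecessors.
Nothing else is forced ahead of drying, so its earliest slot is position 4 + 1 = 5.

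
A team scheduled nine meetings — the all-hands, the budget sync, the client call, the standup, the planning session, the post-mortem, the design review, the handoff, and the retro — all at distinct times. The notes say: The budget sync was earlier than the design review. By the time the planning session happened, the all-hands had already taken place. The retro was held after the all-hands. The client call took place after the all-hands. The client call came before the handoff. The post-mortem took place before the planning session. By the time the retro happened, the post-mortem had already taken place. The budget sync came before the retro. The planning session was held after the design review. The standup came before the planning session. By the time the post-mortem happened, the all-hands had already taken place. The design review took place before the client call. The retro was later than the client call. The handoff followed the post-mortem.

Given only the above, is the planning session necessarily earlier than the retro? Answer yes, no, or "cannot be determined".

No chain of stated constraints runs from the planning session to the retro, and none runs from the retro to the planning session either.
So the relative order of the planning session and the retro is not fixed by the given facts.

cannot be determined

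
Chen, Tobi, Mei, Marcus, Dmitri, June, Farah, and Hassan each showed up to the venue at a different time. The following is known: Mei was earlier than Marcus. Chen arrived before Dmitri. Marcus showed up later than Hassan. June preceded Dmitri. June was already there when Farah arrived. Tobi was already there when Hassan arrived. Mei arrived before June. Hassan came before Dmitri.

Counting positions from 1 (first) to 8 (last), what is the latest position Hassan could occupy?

Hassan must come before Dmitri and Marcus — 2 guests forced after them.
Everything else can be placed before Hassan in some valid order, so Hassan can sit as late as position 8 − 2 = 6.

6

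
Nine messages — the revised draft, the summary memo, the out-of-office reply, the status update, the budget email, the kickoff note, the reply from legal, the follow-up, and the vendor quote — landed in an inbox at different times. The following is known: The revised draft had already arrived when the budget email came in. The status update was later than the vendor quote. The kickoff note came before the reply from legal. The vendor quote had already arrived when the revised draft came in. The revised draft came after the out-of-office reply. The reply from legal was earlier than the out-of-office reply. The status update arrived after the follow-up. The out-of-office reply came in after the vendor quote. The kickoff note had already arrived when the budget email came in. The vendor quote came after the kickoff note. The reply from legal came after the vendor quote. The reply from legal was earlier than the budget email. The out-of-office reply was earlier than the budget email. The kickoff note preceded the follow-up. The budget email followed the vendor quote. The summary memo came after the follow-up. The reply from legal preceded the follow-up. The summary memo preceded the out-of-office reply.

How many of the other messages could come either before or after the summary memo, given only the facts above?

Forced before the summary memo: the follow-up, the kickoff note, the reply from legal, and the vendor quote; forced after the summary memo: the budget email, the out-of-office reply, and the revised draft.
That leaves the status update with no forced order relative to the summary memo — 1.

1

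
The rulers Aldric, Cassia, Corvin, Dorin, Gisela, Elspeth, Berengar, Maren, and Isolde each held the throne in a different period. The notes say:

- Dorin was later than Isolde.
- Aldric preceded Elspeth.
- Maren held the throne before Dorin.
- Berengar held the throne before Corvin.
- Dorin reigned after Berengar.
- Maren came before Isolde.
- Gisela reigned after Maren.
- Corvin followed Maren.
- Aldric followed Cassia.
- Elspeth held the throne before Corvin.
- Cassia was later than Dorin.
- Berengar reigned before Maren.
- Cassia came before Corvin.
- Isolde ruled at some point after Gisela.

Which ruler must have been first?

Berengar has a chain of constraints placing them before every other ruler, so Berengar must be first.

Berengar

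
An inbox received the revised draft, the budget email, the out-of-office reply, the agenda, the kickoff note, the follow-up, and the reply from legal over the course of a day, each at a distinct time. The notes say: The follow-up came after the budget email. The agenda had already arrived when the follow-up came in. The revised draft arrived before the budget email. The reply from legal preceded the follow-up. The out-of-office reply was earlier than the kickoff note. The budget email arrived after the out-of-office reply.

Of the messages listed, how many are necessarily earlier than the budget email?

Directly stated before the budget email: the out-of-office reply and the revised draft.
That's the out-of-office reply and the revised draft — 2 in all.

2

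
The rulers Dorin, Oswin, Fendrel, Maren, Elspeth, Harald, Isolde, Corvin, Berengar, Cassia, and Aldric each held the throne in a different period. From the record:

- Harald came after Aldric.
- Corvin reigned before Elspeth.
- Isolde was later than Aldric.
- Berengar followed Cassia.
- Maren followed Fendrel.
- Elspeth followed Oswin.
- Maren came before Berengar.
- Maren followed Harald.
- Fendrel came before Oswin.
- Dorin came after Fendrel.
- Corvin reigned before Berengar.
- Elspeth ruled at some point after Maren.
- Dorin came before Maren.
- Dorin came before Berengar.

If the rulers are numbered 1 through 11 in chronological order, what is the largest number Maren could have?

9

Maren must come before Berengar and Elspeth — 2 rulers forced after them.
Everything else can be placed before Maren in some valid order, so Maren can sit as late as position 11 − 2 = 9.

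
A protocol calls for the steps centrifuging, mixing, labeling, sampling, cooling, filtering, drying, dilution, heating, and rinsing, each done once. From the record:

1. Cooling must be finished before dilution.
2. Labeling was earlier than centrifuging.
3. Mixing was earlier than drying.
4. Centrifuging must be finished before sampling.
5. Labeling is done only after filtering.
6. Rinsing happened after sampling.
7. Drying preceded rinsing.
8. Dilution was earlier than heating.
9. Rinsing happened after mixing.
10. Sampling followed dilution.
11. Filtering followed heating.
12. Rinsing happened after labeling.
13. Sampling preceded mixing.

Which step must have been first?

cooling

Cooling has a chain of constraints placing it before every other step, so cooling must be first.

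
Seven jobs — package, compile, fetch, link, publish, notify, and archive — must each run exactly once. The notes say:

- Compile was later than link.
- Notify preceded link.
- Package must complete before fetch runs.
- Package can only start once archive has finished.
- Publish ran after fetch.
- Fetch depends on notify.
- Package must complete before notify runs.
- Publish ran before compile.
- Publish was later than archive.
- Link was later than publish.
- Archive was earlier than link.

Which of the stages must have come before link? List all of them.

archive, fetch, notify, package, publish

Directly stated before link: archive, notify, and publish.
Fetch reaches link via fetch → publish → link.
Package reaches link via package → notify → link.
No chain forces compile ahead of link.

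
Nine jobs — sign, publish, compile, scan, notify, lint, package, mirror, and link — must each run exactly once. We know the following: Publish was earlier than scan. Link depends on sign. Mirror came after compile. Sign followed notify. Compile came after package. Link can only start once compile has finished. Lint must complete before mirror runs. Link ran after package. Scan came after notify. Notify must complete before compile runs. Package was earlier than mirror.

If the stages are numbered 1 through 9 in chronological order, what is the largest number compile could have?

Compile must come before link and mirror — 2 stages forced after it.
Everything else can be placed before compile in some valid order, so compile can sit as late as position 9 − 2 = 7.

7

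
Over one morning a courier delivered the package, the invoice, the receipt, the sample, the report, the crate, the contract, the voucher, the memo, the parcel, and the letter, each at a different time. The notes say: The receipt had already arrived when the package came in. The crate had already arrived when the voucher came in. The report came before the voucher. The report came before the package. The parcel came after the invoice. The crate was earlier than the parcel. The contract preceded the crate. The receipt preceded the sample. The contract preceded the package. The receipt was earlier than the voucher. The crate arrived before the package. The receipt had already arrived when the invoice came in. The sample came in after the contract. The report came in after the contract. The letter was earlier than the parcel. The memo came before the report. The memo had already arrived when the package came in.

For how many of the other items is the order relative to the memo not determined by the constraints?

Forced after the memo: the package, the report, and the voucher.
That leaves the contract, the crate, the invoice, the letter, the parcel, the receipt, and the sample with no forced order relative to the memo — 7.

7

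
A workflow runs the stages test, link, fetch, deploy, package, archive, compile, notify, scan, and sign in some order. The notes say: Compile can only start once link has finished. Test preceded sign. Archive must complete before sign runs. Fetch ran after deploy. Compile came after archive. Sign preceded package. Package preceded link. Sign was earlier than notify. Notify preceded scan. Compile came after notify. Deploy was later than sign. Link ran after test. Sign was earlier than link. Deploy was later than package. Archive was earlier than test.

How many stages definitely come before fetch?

5

Directly stated before fetch: deploy.
Archive reaches fetch via archive → sign → deploy → fetch.
Package reaches fetch via package → deploy → fetch.
Sign reaches fetch via sign → deploy → fetch.
Likewise test reaches fetch by chaining the stated constraints.
No chain forces link (or any of the others) ahead of fetch.
That's archive, deploy, package, sign, and test — 5 in all.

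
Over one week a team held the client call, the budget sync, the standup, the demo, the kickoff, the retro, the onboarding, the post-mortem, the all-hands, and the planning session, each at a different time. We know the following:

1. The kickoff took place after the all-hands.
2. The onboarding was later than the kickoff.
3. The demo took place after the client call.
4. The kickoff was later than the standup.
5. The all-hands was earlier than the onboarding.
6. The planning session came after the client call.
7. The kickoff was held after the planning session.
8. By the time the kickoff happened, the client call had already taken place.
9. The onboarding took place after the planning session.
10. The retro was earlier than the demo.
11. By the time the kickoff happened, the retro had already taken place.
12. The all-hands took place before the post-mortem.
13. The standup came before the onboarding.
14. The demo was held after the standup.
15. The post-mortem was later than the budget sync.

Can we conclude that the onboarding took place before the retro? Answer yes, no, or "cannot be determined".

Tracing the constraints gives the retro → the kickoff → the onboarding, so the retro must come before the onboarding.
That means the onboarding cannot be before the retro.

no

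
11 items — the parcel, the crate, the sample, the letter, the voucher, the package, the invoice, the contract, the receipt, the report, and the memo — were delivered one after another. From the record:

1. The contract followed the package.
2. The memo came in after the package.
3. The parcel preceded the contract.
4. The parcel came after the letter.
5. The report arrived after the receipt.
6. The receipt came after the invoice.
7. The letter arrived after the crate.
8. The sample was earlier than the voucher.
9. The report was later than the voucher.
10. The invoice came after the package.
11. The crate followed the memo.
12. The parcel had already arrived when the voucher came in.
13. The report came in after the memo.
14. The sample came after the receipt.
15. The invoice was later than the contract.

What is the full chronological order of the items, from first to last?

the package, the memo, the crate, the letter, the parcel, the contract, the invoice, the receipt, the sample, the voucher, the report

The constraints fix every adjacent pair, so only one ordering works:
the package → the memo → the crate → the letter → the parcel → the contract → the invoice → the receipt → the sample → the voucher → the report.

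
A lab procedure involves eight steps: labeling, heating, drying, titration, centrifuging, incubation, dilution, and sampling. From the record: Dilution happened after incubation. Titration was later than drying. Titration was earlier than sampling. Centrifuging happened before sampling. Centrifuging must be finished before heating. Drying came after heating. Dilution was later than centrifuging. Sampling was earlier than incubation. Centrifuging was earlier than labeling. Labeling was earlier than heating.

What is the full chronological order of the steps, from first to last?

The constraints fix every adjacent pair, so only one ordering works:
centrifuging → labeling → heating → drying → titration → sampling → incubation → dilution.

centrifuging, labeling, heating, drying, titration, sampling, incubation, dilution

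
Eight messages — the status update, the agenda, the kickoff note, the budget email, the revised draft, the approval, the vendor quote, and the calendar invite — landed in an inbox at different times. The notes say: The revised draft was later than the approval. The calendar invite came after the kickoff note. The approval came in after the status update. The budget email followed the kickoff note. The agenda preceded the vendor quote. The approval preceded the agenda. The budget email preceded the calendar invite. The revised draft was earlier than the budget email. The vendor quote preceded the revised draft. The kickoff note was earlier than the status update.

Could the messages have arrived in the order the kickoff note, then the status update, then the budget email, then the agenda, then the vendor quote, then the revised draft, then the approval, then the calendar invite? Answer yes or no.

no

The constraints require the approval before the revised draft, but in the proposed sequence the revised draft appears ahead of the approval. That one violation is enough.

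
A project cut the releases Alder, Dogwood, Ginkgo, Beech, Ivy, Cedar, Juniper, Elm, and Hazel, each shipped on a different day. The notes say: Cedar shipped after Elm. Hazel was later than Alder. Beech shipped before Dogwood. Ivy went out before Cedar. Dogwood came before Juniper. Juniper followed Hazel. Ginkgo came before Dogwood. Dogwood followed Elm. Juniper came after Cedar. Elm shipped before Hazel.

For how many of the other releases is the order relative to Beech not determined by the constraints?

6

Forced after Beech: Dogwood and Juniper.
That leaves Alder, Cedar, Elm, Ginkgo, Hazel, and Ivy with no forced order relative to Beech — 6.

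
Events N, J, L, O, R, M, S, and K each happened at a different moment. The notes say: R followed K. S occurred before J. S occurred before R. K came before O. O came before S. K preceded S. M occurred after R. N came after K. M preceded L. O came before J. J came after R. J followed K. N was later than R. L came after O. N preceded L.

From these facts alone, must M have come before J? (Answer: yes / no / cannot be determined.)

No chain of stated constraints runs from M to J, and none runs from J to M either.
So the relative order of M and J is not fixed by the given facts.

cannot be determined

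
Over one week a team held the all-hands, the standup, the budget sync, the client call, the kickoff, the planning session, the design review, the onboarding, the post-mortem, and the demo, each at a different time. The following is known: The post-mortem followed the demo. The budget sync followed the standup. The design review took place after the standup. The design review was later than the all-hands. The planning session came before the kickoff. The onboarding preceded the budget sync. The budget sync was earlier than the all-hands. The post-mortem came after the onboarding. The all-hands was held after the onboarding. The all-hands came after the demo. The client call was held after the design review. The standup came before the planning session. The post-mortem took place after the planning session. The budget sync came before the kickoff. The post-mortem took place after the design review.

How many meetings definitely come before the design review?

Directly stated before the design review: the all-hands and the standup.
The budget sync reaches the design review via the budget sync → the all-hands → the design review.
The demo reaches the design review via the demo → the all-hands → the design review.
The onboarding reaches the design review via the onboarding → the all-hands → the design review.
No chain forces the planning session (or any of the others) ahead of the design review.
That's the all-hands, the budget sync, the demo, the onboarding, and the standup — 5 in all.

5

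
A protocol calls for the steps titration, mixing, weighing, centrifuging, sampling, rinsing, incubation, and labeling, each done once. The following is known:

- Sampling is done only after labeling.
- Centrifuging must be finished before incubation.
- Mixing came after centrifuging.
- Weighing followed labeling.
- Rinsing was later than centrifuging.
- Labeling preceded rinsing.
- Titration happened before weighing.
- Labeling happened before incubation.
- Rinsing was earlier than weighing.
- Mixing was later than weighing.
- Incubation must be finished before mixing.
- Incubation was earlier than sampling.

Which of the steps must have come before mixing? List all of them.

centrifuging, incubation, labeling, rinsing, titration, weighing

Directly stated before mixing: centrifuging, incubation, and weighing.
Labeling reaches mixing via labeling → weighing → mixing.
Rinsing reaches mixing via rinsing → weighing → mixing.
Titration reaches mixing via titration → weighing → mixing.
No chain forces sampling ahead of mixing.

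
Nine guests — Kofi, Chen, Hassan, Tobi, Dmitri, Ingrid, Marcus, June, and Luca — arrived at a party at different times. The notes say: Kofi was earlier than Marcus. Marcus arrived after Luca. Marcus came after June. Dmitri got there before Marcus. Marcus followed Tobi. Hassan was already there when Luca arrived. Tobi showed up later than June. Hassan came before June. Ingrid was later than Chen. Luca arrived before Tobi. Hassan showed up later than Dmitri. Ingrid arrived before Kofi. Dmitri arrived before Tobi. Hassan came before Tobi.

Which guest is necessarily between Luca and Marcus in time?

Tracing the constraints gives Luca → Tobi → Marcus, so Tobi sits after Luca and before Marcus.
No other guest is forced both after Luca and before Marcus.

Tobi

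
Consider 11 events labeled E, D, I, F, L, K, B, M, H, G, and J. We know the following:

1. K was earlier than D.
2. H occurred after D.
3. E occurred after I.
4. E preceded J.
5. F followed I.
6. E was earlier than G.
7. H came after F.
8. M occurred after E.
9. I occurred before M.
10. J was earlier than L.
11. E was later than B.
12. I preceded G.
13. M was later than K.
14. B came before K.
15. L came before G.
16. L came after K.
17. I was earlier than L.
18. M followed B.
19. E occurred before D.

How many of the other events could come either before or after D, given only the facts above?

5

Forced before D: B, E, I, and K; forced after D: H.
That leaves F, G, J, L, and M with no forced order relative to D — 5.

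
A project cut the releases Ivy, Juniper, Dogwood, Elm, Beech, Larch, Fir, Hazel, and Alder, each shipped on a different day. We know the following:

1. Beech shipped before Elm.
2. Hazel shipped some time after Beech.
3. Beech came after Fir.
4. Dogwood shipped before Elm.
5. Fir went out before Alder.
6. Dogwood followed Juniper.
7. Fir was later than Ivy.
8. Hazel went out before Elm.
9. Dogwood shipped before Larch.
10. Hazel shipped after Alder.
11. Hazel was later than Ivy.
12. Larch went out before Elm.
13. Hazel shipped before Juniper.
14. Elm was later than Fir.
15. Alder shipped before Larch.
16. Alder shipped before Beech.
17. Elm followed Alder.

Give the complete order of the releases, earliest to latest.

The constraints fix every adjacent pair, so only one ordering works:
Ivy → Fir → Alder → Beech → Hazel → Juniper → Dogwood → Larch → Elm.

Ivy, Fir, Alder, Beech, Hazel, Juniper, Dogwood, Larch, Elm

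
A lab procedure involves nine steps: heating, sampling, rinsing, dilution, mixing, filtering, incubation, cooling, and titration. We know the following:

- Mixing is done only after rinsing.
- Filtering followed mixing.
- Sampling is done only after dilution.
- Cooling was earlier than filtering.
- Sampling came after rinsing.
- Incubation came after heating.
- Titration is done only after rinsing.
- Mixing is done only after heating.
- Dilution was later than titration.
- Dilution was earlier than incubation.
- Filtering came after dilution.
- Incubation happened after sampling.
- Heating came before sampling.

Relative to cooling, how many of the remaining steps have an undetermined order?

Forced after cooling: filtering.
That leaves dilution, heating, incubation, mixing, rinsing, sampling, and titration with no forced order relative to cooling — 7.

7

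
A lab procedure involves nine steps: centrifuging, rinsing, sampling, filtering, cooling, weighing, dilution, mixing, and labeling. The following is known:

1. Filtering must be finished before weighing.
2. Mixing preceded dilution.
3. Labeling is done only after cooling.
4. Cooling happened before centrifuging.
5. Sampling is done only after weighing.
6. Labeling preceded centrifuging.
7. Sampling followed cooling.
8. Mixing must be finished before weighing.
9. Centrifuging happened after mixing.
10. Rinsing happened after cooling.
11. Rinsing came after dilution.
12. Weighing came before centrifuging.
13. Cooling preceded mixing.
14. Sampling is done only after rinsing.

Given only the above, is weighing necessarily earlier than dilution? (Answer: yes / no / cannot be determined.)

No chain of stated constraints runs from weighing to dilution, and none runs from dilution to weighing either.
So the relative order of weighing and dilution is not fixed by the given facts.

cannot be determined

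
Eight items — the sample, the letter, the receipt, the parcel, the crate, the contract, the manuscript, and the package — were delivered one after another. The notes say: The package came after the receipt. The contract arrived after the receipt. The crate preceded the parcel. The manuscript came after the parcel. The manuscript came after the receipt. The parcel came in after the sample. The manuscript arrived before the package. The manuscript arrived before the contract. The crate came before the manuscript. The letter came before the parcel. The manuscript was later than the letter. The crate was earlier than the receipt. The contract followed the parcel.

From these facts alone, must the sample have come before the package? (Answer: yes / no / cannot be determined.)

Chain the constraints: the sample → the parcel → the manuscript → the package. Each link is directly stated, so the sample comes before the package.

yes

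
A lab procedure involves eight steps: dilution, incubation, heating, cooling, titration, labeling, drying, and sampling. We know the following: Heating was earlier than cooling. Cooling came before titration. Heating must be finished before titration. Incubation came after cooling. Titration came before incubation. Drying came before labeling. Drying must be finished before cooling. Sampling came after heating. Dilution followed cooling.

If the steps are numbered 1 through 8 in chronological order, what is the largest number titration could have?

Titration must come before incubation — 1 step forced after it.
Everything else can be placed before titration in some valid order, so titration can sit as late as position 8 − 1 = 7.

7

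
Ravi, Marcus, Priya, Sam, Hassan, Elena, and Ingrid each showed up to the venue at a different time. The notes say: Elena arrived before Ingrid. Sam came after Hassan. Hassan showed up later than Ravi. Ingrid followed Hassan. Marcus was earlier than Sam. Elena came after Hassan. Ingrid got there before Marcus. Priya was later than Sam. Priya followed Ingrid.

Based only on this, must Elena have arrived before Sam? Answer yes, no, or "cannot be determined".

Chain the constraints: Elena → Ingrid → Marcus → Sam. Each link is directly stated, so Elena comes before Sam.

yes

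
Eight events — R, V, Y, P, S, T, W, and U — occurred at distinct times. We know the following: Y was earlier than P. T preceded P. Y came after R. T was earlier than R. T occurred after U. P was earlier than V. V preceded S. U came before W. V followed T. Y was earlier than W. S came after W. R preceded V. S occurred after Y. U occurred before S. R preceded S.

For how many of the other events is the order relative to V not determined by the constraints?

1

Forced before V: P, R, T, U, and Y; forced after V: S.
That leaves W with no forced order relative to V — 1.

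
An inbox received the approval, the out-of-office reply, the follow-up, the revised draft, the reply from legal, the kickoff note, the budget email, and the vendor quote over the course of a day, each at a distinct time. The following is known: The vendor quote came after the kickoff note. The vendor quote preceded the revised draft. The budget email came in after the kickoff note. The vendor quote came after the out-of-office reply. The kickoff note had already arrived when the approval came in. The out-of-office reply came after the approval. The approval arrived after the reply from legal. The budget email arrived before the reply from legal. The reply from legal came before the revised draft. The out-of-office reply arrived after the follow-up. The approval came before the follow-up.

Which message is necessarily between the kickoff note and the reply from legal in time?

the budget email

Tracing the constraints gives the kickoff note → the budget email → the reply from legal, so the budget email sits after the kickoff note and before the reply from legal.
No other message is forced both after the kickoff note and before the reply from legal.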